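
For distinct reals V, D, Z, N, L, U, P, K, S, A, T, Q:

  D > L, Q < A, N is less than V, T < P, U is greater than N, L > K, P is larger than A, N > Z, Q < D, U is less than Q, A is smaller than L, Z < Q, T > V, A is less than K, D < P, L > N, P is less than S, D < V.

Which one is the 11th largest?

N

Chaining the given pairs: Z < N < U < Q < A < K < L < D < V < T < P < S.
The 11th largest is N.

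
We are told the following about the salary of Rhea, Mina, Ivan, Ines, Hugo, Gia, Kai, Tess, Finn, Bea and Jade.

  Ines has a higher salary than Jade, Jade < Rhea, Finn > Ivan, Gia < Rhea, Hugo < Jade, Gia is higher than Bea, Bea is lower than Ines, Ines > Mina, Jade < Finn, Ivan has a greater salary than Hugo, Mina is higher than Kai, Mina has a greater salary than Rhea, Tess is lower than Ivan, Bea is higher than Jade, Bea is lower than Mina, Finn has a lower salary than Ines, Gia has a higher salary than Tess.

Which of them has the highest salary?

Ines

Chaining downward from Ines: directly below it, Jade, Bea, Mina, Finn; then Hugo, Kai, Ivan, Rhea; then Tess, Gia.
That covers every other element, and nothing is given above Ines, so Ines is the highest salary.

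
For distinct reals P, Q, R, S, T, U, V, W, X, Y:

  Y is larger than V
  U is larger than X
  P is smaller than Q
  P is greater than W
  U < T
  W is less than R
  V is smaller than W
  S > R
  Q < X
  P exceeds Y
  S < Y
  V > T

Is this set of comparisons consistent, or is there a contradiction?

We have Q < X stated directly, yet also X < U < T < V < W < R < S < Y < P < Q by chaining the others — so X < Q. Contradiction.

inconsistent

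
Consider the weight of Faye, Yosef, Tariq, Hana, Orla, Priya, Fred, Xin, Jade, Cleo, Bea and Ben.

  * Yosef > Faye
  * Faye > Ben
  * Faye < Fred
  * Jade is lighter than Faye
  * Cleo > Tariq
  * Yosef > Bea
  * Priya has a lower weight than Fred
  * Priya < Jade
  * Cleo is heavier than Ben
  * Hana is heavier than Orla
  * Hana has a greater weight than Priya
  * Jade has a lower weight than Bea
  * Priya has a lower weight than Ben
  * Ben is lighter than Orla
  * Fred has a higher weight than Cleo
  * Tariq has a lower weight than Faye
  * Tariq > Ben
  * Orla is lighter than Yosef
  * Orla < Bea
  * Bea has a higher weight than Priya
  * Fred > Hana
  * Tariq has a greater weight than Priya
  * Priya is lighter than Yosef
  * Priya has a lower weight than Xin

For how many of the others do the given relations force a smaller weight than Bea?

4

Directly below Bea: Priya, Jade, Orla.
One step further: Ben (4 so far).
No other element is forced below Bea by the given relations, so the count is 4.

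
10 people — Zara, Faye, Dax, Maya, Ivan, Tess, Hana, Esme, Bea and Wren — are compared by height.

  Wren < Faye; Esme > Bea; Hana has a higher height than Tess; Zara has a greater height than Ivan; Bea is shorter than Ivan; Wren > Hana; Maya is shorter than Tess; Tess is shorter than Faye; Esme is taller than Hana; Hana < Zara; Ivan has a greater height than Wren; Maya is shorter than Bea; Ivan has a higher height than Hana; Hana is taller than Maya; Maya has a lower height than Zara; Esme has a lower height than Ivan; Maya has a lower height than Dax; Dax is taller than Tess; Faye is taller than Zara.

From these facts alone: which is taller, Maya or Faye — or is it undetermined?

Faye

Chaining the given relations: Maya < Tess < Hana < Wren < Ivan < Zara < Faye.
So Faye is taller.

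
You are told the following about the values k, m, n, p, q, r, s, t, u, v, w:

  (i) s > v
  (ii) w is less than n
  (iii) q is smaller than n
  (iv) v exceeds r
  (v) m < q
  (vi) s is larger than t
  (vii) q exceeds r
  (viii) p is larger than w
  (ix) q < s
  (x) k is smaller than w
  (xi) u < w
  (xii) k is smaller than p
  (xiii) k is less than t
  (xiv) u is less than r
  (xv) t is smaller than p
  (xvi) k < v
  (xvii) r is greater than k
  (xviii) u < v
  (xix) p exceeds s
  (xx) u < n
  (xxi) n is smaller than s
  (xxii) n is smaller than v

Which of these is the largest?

u is not greatest since u < r; k is not greatest since k < w; r is not greatest since r < v; w is not greatest since w < n; m is not greatest since m < q; t is not greatest since t < p; q is not greatest since q < n; n is not greatest since n < s; v is not greatest since v < s; s is not greatest since s < p.
Only p has nothing above it, so p is the largest.

p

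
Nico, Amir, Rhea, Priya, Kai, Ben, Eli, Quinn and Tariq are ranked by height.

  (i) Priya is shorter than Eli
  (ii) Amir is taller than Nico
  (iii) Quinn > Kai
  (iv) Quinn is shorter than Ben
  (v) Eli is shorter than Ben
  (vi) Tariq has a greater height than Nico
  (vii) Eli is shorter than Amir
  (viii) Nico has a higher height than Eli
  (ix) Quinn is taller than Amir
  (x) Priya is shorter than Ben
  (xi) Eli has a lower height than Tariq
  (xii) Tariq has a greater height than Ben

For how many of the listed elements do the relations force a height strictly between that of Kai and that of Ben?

1

Chaining upward from Kai reaches: Quinn, Tariq.
Chaining downward from Ben reaches: Priya, Eli, Nico, Amir, Quinn.
Strictly between Kai and Ben are those in both lists: Quinn — 1 element.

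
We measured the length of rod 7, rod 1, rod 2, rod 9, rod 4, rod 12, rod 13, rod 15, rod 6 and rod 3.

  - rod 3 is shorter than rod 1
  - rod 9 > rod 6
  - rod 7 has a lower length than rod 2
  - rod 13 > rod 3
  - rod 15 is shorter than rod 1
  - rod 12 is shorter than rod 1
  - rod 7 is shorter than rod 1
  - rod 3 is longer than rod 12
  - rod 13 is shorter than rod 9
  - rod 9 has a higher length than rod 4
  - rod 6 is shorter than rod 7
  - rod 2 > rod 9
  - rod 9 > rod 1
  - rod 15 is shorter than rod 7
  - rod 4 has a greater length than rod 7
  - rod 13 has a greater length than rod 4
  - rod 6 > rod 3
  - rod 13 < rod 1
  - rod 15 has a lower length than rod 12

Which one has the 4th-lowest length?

rod 6

Chaining the given pairs: rod 15 < rod 12 < rod 3 < rod 6 < rod 7 < rod 4 < rod 13 < rod 1 < rod 9 < rod 2.
Counting 4 from the smallest end gives rod 6.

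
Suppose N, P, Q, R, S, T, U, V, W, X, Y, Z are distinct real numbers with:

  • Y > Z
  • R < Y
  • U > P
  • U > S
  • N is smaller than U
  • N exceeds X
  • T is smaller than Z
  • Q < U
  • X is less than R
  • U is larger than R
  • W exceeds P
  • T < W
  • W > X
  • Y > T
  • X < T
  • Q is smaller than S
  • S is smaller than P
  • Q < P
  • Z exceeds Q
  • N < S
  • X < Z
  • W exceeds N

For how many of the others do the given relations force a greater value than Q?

6

Directly above Q: Z, S, P, U.
One step further: W, Y (6 so far).
Nothing else is reachable above Q; 6 in all.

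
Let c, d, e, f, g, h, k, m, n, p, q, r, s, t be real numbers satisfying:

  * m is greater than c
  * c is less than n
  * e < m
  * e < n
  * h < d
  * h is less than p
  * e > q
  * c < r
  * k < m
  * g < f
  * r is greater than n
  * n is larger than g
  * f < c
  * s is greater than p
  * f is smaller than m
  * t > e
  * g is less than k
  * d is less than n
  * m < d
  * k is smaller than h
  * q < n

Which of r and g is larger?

The relevant relations are g < k; k < h; h < d; d < n; n < r.
Together: g < k < h < d < n < r.
So g < r; r is the larger of the two.

r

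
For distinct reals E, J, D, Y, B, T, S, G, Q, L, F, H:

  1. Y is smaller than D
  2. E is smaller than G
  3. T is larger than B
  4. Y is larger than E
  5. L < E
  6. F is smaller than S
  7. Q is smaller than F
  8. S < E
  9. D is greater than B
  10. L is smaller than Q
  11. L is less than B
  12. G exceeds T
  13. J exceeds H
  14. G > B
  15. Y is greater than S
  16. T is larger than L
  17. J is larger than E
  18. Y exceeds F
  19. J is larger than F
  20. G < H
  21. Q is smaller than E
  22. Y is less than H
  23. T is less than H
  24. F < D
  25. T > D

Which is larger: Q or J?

The relevant relations are Q < F; F < S; S < E; E < Y; Y < D; D < T; T < G; G < H; H < J.
Together: Q < F < S < E < Y < D < T < G < H < J.
So Q < J; J is the larger of the two.

J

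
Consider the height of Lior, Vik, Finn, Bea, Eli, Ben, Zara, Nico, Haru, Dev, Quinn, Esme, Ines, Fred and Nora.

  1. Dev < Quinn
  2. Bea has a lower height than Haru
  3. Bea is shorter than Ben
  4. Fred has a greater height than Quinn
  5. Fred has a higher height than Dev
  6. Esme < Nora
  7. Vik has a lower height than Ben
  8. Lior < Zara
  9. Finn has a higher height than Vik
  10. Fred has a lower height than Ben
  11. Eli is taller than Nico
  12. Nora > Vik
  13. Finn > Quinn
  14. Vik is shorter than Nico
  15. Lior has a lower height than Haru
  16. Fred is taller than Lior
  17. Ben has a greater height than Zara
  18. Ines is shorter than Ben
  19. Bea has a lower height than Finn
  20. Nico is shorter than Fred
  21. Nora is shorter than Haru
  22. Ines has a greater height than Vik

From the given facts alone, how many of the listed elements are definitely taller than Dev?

Directly above Dev: Quinn, Fred.
One step further: Finn, Ben (4 so far).
No other element is forced above Dev by the given relations, so the count is 4.

4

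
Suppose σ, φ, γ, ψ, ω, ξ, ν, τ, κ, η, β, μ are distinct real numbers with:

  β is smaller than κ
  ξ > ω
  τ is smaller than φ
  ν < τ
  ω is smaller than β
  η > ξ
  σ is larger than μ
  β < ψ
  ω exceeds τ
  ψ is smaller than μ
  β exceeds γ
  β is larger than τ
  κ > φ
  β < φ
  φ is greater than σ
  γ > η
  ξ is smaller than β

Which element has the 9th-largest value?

ξ

The consecutive relations fix a unique order: ν < τ < ω < ξ < η < γ < β < ψ < μ < σ < φ < κ.
Counting 9 from the largest end gives ξ.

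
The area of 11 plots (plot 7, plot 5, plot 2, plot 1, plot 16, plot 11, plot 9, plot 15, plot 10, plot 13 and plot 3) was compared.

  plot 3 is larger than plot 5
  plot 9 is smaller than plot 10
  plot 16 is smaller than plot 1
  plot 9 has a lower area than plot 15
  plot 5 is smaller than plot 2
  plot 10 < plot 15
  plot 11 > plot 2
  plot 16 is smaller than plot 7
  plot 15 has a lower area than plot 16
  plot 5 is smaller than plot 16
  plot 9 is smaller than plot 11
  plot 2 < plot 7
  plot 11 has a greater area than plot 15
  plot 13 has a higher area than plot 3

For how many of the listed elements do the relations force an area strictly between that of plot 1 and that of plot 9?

3

The relations place plot 9 below plot 1. An element lies strictly between them when it is forced above plot 9 and also forced below plot 1.
Above plot 9: {plot 10, plot 15, plot 16, plot 7, plot 11}. Below plot 1: {plot 10, plot 15, plot 5, plot 16}.
Intersection: {plot 10, plot 15, plot 16} — 3.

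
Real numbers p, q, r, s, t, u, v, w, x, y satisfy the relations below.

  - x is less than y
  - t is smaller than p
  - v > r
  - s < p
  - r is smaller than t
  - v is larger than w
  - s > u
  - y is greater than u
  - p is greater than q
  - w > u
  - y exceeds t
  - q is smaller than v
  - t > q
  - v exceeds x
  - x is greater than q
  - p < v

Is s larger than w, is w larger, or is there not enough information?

Following every chain through w: above w we get v; below w we get u.
s is not reached, and no chain runs the other way from s to w.
So the given relations leave the order of w and s undetermined.

undetermined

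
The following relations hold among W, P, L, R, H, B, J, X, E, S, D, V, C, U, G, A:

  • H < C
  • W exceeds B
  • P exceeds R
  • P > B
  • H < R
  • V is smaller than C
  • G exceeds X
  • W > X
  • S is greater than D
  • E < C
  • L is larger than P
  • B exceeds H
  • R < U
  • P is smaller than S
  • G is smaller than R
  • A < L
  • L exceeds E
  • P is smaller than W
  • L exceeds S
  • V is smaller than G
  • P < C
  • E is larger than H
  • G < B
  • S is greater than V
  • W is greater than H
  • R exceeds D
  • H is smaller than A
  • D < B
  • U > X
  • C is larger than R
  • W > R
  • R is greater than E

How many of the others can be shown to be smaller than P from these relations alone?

8

From P the given relations immediately reach R, B.
From those, H, E, D, G — 6 in total.
From those, X, V — 8 in total.
No other element is forced below P by the given relations, so the count is 8.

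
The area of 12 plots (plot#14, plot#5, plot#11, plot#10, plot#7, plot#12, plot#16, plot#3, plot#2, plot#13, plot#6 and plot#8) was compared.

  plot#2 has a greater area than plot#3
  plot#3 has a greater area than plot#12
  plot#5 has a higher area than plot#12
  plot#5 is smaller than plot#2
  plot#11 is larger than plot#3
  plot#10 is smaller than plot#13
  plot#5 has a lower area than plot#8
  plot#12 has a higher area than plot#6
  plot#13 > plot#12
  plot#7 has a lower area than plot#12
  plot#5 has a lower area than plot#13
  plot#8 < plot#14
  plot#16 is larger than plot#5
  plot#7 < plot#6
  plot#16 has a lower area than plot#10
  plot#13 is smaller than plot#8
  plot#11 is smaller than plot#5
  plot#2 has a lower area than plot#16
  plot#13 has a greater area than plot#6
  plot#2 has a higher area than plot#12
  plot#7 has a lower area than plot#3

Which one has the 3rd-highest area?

The consecutive relations fix a unique order: plot#7 < plot#6 < plot#12 < plot#3 < plot#11 < plot#5 < plot#2 < plot#16 < plot#10 < plot#13 < plot#8 < plot#14.
Counting 3 from the largest end gives plot#13.

plot#13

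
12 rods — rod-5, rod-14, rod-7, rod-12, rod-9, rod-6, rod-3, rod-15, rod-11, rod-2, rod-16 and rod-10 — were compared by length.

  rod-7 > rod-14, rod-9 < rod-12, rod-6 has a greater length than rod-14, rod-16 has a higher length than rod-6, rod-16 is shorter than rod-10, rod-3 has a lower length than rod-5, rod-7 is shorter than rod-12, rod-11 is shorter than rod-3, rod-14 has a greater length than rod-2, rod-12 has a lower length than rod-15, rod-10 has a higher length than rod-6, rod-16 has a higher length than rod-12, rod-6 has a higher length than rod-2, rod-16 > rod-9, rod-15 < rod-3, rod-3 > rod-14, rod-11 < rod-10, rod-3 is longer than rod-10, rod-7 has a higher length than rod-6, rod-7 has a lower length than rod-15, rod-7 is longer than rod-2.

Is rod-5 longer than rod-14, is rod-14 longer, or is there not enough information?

rod-5

The relevant relations are rod-14 < rod-6; rod-6 < rod-7; rod-7 < rod-12; rod-12 < rod-16; rod-16 < rod-10; rod-10 < rod-3; rod-3 < rod-5.
Chaining these gives rod-14 < rod-6 < rod-7 < rod-12 < rod-16 < rod-10 < rod-3 < rod-5.
So rod-5 is longer.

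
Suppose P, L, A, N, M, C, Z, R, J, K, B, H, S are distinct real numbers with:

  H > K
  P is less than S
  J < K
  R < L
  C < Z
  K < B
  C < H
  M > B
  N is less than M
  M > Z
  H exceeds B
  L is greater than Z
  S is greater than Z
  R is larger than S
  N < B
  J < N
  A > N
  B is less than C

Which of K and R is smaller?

K

K < B and B < C give K < C.
Then C < Z extends the chain to Z.
Then Z < S extends the chain to S.
With S < R: K < B < C < Z < S < R.
So K < R; K is the smaller of the two.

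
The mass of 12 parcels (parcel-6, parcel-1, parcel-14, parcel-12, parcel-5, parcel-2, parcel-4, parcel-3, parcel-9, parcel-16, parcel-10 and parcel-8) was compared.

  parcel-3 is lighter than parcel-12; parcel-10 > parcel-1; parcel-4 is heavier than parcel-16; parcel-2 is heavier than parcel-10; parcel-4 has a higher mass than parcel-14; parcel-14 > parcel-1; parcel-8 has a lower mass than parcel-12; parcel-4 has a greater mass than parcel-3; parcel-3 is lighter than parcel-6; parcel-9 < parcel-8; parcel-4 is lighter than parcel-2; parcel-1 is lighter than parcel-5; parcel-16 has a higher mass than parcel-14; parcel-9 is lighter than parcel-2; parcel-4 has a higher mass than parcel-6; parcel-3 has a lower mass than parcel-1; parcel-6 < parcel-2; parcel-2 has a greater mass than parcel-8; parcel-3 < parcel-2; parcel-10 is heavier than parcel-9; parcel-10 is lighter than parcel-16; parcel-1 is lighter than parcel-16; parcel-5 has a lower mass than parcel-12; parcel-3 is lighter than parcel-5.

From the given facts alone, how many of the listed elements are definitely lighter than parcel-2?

From parcel-2 the given relations immediately reach parcel-3, parcel-9, parcel-6, parcel-10, parcel-8, parcel-4.
From those, parcel-1, parcel-14, parcel-16 — 9 in total.
No other element is forced below parcel-2 by the given relations, so the count is 9.

9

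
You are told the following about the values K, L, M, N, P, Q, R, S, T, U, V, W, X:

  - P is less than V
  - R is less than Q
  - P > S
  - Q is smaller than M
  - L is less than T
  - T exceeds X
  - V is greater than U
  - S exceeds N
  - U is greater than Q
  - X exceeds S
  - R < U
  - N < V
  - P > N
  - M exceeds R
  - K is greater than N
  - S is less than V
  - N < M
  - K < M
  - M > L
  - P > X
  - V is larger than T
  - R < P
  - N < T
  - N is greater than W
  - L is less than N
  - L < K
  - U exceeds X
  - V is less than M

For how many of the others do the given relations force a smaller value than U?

The elements the relations force below U are R, L, W, Q, N, S, X — no chain reaches any other.
That is 7.

7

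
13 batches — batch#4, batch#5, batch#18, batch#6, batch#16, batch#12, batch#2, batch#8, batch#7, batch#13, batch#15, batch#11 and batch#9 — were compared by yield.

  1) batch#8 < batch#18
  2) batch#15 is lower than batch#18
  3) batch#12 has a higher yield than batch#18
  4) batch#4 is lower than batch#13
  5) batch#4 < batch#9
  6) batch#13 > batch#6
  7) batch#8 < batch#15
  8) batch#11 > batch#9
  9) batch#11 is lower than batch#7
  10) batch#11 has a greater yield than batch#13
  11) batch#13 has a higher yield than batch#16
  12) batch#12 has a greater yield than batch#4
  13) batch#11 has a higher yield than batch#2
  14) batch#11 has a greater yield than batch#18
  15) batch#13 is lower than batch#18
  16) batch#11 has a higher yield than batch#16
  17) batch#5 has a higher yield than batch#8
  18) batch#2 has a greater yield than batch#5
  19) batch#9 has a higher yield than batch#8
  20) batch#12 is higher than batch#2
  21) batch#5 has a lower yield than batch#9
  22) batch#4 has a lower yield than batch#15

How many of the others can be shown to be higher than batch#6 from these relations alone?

The elements the relations force above batch#6 are batch#13, batch#18, batch#12, batch#11, batch#7 — no chain reaches any other.
That is 5.

5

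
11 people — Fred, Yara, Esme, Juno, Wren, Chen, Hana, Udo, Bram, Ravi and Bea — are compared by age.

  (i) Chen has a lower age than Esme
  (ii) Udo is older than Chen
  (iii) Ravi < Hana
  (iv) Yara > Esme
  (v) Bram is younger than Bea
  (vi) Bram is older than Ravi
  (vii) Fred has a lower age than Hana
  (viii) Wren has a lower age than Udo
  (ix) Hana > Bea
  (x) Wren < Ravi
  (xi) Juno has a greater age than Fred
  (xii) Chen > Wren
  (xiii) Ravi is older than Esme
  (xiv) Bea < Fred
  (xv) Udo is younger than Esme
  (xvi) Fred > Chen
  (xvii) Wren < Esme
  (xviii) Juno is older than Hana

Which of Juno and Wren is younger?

Wren

Wren < Chen and Chen < Udo give Wren < Udo.
With Udo < Esme: Wren < Chen < Udo < Esme.
With Esme < Ravi: Wren < Chen < Udo < Esme < Ravi.
With Ravi < Bram: Wren < Chen < Udo < Esme < Ravi < Bram.
With Bram < Bea: Wren < Chen < Udo < Esme < Ravi < Bram < Bea.
Then Bea < Fred extends the chain to Fred.
Then Fred < Hana extends the chain to Hana.
With Hana < Juno: Wren < Chen < Udo < Esme < Ravi < Bram < Bea < Fred < Hana < Juno.
So Wren < Juno; Wren is the younger of the two.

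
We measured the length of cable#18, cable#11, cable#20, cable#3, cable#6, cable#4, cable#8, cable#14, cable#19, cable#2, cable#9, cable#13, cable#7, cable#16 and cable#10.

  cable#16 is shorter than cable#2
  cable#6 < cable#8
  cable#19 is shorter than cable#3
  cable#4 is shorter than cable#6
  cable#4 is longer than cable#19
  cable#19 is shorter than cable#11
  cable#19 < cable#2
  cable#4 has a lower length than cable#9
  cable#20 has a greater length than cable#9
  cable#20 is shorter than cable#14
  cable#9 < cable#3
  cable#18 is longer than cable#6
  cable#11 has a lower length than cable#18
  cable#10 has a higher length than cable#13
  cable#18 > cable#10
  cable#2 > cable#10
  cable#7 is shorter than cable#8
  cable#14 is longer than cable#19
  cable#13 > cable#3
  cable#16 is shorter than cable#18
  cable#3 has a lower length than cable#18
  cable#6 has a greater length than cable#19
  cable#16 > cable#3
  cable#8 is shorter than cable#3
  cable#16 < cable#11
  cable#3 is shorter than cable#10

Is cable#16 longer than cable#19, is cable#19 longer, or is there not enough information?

cable#19 < cable#6 and cable#6 < cable#8 give cable#19 < cable#8.
With cable#8 < cable#3: cable#19 < cable#6 < cable#8 < cable#3.
With cable#3 < cable#16: cable#19 < cable#6 < cable#8 < cable#3 < cable#16.
So cable#16 is longer.

cable#16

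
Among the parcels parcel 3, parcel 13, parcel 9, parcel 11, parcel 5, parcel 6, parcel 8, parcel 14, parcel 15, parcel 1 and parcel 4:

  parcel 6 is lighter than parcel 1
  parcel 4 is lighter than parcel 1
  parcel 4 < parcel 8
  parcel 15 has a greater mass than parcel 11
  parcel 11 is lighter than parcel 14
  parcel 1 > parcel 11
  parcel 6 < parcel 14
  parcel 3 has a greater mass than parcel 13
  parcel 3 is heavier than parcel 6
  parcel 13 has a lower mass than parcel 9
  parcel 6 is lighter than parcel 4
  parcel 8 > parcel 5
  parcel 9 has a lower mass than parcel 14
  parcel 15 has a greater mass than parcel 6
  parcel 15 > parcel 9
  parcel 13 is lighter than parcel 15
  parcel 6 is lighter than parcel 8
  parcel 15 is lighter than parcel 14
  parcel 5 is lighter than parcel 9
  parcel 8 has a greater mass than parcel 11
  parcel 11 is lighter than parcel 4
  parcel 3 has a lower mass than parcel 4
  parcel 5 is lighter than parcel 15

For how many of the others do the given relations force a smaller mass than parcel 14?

From parcel 14 the given relations immediately reach parcel 6, parcel 11, parcel 9, parcel 15.
From those, parcel 13, parcel 5 — 6 in total.
Nothing else is reachable below parcel 14; 6 in all.

6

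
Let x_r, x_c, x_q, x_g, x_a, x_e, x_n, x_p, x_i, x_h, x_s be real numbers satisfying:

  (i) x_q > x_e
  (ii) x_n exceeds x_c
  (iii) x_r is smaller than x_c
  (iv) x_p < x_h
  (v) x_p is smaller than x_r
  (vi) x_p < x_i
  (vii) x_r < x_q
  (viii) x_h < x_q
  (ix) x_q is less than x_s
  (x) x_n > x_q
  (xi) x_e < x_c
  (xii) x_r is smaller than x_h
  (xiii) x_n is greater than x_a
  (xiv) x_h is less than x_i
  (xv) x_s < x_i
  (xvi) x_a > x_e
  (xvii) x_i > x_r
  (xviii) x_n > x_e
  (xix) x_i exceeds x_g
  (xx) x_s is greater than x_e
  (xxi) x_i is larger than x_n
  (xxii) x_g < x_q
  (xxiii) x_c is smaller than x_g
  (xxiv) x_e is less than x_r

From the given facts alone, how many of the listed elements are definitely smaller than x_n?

From x_n the given relations immediately reach x_e, x_c, x_a, x_q.
From those, x_r, x_g, x_h — 7 in total.
From those, x_p — 8 in total.
No other element is forced below x_n by the given relations, so the count is 8.

8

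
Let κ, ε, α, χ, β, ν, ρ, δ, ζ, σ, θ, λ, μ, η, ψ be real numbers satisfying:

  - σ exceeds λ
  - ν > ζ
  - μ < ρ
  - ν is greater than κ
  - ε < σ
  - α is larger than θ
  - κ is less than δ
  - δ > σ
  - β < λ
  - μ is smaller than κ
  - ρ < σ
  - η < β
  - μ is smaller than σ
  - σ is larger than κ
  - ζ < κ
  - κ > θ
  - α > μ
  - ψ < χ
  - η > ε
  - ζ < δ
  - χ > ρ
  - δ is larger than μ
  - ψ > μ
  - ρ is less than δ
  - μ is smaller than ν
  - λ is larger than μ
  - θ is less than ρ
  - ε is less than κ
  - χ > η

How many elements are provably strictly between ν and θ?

1

Chaining upward from θ reaches: ρ, κ, σ, α, χ, δ.
Chaining downward from ν reaches: μ, ε, ζ, κ.
Strictly between θ and ν are those in both lists: κ — 1 element.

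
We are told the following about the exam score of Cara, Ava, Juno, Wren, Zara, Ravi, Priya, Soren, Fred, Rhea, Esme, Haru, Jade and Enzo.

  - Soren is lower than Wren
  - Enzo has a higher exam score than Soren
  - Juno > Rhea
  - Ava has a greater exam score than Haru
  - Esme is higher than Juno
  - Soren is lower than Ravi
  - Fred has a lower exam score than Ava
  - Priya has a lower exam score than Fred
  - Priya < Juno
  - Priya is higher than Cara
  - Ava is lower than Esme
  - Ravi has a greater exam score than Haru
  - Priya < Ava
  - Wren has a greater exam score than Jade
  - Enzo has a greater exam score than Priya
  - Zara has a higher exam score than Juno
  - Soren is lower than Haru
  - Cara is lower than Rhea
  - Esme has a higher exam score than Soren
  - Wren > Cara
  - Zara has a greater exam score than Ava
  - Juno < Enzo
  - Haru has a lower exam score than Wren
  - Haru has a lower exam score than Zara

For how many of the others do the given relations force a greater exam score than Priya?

6

The elements the relations force above Priya are Fred, Ava, Juno, Esme, Enzo, Zara — no chain reaches any other.
That is 6.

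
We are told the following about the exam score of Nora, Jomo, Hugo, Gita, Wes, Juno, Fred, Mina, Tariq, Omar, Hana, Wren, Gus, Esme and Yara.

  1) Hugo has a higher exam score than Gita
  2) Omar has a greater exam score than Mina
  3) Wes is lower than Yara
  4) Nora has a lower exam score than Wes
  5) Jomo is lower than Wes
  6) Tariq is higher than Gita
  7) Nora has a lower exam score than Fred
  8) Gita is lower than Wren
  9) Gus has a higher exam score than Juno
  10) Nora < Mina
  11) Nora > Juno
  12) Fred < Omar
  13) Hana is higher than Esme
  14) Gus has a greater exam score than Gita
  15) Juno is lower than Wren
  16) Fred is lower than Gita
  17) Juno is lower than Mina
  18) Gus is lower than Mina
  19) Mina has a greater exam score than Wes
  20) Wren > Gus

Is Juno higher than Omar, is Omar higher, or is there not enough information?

Juno < Nora < Fred < Gita < Gus < Mina < Omar, by transitivity through Nora, Fred, Gita, Gus, Mina.
So Omar is higher.

Omar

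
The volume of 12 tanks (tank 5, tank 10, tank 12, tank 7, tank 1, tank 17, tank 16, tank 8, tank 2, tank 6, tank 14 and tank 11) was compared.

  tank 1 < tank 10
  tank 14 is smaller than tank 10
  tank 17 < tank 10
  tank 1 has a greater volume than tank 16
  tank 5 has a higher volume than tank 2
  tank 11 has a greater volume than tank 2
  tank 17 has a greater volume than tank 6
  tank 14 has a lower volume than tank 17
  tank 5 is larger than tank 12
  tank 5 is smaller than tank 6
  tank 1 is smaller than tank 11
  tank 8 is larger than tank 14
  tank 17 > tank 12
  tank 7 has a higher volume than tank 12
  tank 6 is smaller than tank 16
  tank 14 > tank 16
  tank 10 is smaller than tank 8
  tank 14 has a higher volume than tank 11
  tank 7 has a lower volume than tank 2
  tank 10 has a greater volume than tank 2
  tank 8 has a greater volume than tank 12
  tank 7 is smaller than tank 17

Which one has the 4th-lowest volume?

Chaining the given pairs: tank 12 < tank 7 < tank 2 < tank 5 < tank 6 < tank 16 < tank 1 < tank 11 < tank 14 < tank 17 < tank 10 < tank 8.
The 4th smallest is tank 5.

tank 5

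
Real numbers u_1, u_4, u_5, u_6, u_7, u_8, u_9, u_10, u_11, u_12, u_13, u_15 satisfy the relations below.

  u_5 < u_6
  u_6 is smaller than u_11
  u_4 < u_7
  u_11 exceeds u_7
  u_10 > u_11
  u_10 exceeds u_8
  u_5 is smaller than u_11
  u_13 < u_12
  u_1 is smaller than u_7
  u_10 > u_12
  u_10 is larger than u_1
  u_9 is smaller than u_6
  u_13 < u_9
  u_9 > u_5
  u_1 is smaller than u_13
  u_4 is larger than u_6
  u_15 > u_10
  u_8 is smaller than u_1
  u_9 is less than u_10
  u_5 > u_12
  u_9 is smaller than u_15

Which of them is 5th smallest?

u_5

The consecutive relations fix a unique order: u_8 < u_1 < u_13 < u_12 < u_5 < u_9 < u_6 < u_4 < u_7 < u_11 < u_10 < u_15.
Counting 5 from the smallest end gives u_5.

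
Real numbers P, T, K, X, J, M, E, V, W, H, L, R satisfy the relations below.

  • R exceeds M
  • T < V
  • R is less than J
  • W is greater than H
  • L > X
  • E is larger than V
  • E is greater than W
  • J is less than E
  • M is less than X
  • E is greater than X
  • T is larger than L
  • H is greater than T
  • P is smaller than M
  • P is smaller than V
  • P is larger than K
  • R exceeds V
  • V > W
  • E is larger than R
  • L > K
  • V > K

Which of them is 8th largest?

Piecing the relations together gives one ordering: K < P < M < X < L < T < H < W < V < R < J < E.
Counting 8 from the largest end gives L.

L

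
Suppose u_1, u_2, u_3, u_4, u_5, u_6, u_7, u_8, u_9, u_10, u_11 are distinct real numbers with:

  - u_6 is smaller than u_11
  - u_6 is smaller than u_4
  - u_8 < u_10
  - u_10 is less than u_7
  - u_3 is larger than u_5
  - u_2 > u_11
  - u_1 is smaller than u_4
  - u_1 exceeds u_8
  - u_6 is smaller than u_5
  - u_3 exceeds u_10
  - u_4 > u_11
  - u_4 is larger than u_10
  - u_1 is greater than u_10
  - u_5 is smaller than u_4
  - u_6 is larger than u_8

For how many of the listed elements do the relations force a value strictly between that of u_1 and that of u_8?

1

Chaining upward from u_8 reaches: u_6, u_11, u_10, u_5, u_2, u_7, u_3, u_4.
Chaining downward from u_1 reaches: u_10.
Strictly between u_8 and u_1 are those in both lists: u_10 — 1 element.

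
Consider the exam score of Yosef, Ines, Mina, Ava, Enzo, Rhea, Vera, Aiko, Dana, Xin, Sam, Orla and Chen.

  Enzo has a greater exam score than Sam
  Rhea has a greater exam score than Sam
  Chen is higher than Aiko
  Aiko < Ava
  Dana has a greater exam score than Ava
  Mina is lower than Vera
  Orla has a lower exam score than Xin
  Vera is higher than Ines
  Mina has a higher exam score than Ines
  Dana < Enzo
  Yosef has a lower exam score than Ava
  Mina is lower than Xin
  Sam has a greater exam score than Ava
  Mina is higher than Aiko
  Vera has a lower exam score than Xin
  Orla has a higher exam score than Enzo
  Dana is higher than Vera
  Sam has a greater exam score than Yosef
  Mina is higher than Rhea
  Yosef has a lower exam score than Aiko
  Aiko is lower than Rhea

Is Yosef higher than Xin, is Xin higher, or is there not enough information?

Xin

Yosef < Aiko < Ava < Sam < Rhea < Mina < Vera < Dana < Enzo < Orla < Xin, by transitivity through Aiko, Ava, Sam, Rhea, Mina, Vera, Dana, Enzo, Orla.
So Xin is higher.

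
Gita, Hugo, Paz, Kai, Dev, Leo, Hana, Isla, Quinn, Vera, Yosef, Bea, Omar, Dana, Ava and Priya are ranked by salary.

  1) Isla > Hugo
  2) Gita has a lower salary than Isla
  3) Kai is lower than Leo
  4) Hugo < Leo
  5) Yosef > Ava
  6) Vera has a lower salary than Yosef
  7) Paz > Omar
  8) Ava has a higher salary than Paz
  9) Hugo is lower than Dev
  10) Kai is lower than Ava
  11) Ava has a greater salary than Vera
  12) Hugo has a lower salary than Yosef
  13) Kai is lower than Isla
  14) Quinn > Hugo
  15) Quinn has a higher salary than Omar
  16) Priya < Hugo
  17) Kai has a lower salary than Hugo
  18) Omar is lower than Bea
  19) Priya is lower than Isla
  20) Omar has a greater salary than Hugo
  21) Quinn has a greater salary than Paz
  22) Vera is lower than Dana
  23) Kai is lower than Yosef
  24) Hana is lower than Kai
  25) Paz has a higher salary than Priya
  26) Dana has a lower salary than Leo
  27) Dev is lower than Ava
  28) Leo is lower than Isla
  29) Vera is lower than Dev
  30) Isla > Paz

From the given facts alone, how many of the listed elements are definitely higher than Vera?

6

The elements the relations force above Vera are Dev, Dana, Leo, Ava, Yosef, Isla — no chain reaches any other.
That is 6.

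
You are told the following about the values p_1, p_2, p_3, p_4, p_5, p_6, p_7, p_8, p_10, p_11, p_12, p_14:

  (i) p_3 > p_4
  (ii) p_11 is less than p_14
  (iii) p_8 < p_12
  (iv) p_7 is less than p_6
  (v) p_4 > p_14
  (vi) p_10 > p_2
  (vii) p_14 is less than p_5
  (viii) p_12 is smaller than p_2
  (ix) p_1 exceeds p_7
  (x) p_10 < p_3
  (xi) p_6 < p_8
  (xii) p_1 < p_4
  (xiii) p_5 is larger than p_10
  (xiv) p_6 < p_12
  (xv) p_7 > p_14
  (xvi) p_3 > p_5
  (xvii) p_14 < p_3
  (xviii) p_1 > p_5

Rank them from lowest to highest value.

Nothing is placed below p_11, so it is least; from there p_11 < p_14; p_14 < p_7; p_7 < p_6; p_6 < p_8; p_8 < p_12; p_12 < p_2; p_2 < p_10; p_10 < p_5; p_5 < p_1; p_1 < p_4; p_4 < p_3, each given directly.

p_11 < p_14 < p_7 < p_6 < p_8 < p_12 < p_2 < p_10 < p_5 < p_1 < p_4 < p_3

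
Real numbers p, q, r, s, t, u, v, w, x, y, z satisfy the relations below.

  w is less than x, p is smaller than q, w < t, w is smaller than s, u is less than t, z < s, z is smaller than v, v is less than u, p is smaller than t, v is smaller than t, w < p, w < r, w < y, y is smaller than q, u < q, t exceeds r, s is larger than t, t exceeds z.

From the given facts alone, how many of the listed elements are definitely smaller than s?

The elements the relations force below s are w, z, v, p, u, r, t — no chain reaches any other.
That is 7.

7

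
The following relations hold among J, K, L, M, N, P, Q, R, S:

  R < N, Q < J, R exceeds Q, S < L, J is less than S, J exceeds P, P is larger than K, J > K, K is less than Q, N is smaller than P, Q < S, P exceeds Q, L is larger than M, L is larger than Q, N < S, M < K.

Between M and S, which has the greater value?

S

Following the relations from M: M < K < Q < R < N < P < J < S.
So M < S; S is the larger of the two.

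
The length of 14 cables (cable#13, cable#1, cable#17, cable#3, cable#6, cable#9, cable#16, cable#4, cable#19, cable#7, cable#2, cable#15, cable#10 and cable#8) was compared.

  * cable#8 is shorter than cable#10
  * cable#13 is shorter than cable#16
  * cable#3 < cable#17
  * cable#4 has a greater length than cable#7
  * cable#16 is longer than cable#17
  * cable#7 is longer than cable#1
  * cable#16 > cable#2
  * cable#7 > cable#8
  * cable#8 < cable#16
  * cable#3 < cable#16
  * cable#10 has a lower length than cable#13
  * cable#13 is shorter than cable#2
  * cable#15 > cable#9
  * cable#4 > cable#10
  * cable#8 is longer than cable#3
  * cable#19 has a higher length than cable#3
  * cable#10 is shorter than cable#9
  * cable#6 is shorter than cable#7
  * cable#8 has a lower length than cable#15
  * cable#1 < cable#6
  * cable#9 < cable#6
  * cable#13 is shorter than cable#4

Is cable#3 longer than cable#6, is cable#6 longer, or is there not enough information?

cable#6

Chaining the given relations: cable#3 < cable#8 < cable#10 < cable#9 < cable#6.
So cable#6 is longer.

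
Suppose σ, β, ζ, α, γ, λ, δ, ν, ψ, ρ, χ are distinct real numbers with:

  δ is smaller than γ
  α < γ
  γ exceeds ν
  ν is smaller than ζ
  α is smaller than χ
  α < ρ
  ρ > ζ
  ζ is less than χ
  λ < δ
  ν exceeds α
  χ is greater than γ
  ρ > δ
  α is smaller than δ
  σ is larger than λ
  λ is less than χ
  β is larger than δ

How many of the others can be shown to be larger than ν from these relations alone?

4

Directly above ν: ζ, γ.
One step further: ρ, χ (4 so far).
Nothing else is reachable above ν; 4 in all.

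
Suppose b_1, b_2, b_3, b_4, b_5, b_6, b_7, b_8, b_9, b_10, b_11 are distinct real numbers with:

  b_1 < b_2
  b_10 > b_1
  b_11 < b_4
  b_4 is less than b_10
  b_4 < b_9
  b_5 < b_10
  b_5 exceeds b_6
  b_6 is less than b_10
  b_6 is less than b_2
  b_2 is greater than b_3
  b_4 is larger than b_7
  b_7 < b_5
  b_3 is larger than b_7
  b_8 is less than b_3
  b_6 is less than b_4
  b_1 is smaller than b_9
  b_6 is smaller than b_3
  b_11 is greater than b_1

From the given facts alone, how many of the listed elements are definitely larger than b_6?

Directly above b_6: b_5, b_3, b_4, b_10, b_2.
One step further: b_9 (6 so far).
Nothing else is reachable above b_6; 6 in all.

6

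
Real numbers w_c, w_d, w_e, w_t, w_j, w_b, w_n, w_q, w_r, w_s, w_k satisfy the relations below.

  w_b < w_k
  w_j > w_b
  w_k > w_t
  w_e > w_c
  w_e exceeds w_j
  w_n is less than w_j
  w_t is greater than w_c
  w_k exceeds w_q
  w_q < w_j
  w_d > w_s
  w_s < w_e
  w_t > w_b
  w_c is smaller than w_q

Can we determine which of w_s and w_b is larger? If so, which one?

Following every chain through w_b: above w_b we get w_t, w_j, w_e, w_k.
w_s is not reached, and no chain runs the other way from w_s to w_b.
So the given relations leave the order of w_b and w_s undetermined.

undetermined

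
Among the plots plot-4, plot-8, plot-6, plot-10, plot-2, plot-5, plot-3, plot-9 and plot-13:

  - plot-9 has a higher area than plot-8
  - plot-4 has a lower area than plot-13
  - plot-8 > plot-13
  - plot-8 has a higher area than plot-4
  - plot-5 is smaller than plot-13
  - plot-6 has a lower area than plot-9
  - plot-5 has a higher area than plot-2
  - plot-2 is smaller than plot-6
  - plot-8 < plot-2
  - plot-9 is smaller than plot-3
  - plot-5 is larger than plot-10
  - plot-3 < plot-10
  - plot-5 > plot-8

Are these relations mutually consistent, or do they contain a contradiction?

We have plot-5 < plot-13 stated directly, yet also plot-13 < plot-8 < plot-2 < plot-6 < plot-9 < plot-3 < plot-10 < plot-5 by chaining the others — so plot-13 < plot-5. Contradiction.

inconsistent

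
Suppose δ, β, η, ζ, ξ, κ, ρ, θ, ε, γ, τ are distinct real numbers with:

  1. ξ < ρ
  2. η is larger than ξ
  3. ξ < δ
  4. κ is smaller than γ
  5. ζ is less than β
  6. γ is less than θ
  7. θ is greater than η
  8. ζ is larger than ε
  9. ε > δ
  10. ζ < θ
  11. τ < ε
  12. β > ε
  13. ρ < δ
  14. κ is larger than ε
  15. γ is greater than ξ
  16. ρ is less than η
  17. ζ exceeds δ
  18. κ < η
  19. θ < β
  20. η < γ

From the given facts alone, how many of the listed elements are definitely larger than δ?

7

Directly above δ: ε, ζ.
One step further: κ, θ, β (5 so far).
One step further: η, γ (7 so far).
Nothing else is reachable above δ; 7 in all.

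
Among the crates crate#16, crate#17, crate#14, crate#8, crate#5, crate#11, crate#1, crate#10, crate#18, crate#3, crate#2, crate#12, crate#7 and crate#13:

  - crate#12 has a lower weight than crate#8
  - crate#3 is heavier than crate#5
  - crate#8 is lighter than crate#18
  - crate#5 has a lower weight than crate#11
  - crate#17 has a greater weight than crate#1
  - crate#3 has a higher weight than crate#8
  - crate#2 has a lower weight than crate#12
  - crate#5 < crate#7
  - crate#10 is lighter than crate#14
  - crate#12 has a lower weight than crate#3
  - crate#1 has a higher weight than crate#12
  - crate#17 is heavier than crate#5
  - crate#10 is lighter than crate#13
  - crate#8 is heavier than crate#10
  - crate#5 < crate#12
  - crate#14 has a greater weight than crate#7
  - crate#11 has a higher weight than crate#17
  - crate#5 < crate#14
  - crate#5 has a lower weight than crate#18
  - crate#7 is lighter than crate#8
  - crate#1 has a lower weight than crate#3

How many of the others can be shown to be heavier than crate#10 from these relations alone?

Directly above crate#10: crate#14, crate#8, crate#13.
One step further: crate#18, crate#3 (5 so far).
No other element is forced above crate#10 by the given relations, so the count is 5.

5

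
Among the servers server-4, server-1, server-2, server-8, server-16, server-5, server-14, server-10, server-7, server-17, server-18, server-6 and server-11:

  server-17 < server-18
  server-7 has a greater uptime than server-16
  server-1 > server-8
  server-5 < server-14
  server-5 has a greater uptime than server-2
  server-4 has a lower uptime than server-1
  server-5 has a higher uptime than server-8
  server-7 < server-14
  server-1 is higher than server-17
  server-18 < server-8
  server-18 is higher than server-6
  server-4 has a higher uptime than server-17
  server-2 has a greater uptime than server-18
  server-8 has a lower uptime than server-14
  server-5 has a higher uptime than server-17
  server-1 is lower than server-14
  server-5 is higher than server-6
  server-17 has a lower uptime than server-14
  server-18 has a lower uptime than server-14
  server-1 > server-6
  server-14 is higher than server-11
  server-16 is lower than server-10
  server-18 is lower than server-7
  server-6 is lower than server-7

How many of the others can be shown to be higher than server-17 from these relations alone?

Directly above server-17: server-18, server-4, server-5, server-1, server-14.
One step further: server-2, server-7, server-8 (8 so far).
No other element is forced above server-17 by the given relations, so the count is 8.

8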